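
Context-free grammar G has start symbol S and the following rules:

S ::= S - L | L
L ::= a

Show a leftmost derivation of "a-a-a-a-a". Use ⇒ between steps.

S ⇒ S-L ⇒ S-L-L ⇒ S-L-L-L ⇒ S-L-L-L-L ⇒ L-L-L-L-L ⇒ a-L-L-L-L ⇒ a-a-L-L-L ⇒ a-a-a-L-L ⇒ a-a-a-a-L ⇒ a-a-a-a-a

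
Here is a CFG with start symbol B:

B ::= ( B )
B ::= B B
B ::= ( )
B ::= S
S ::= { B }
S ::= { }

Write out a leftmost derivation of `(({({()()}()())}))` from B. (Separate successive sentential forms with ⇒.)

B⇒(B)⇒((B))⇒((S))⇒(({B}))⇒(({(B)}))⇒(({(BB)}))⇒(({(BBB)}))⇒(({(SBB)}))⇒(({({B}BB)}))⇒(({({BB}BB)}))⇒(({({()B}BB)}))⇒(({({()()}BB)}))⇒(({({()()}()B)}))⇒(({({()()}()())}))

B ⇒ (B)   [B ::= ( B )]
(B) ⇒ ((B))   [B ::= ( B )]
((B)) ⇒ ((S))   [B ::= S]
((S)) ⇒ (({B}))   [S ::= { B }]
(({B})) ⇒ (({(B)}))   [B ::= ( B )]
(({(B)})) ⇒ (({(BB)}))   [B ::= B B]
(({(BB)})) ⇒ (({(BBB)}))   [B ::= B B]
(({(BBB)})) ⇒ (({(SBB)}))   [B ::= S]
(({(SBB)})) ⇒ (({({B}BB)}))   [S ::= { B }]
(({({B}BB)})) ⇒ (({({BB}BB)}))   [B ::= B B]
(({({BB}BB)})) ⇒ (({({()B}BB)}))   [B ::= ( )]
(({({()B}BB)})) ⇒ (({({()()}BB)}))   [B ::= ( )]
(({({()()}BB)})) ⇒ (({({()()}()B)}))   [B ::= ( )]
(({({()()}()B)})) ⇒ (({({()()}()())}))   [B ::= ( )]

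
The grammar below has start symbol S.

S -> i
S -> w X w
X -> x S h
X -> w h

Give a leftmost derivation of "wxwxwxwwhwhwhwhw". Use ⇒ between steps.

S ⇒ wXw ⇒ wxShw ⇒ wxwXwhw ⇒ wxwxShwhw ⇒ wxwxwXwhwhw ⇒ wxwxwxShwhwhw ⇒ wxwxwxwXwhwhwhw ⇒ wxwxwxwwhwhwhwhw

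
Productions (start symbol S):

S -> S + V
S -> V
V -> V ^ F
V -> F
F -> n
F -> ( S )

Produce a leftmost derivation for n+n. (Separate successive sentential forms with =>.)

S => S+V   [S -> S + V]
S+V => V+V   [S -> V]
V+V => F+V   [V -> F]
F+V => n+V   [F -> n]
n+V => n+F   [V -> F]
n+F => n+n   [F -> n]

S=>S+V=>V+V=>F+V=>n+V=>n+F=>n+n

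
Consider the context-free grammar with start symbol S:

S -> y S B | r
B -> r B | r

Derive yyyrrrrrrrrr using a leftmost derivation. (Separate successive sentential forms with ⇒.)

S ⇒ ySB ⇒ yySBB ⇒ yyySBBB ⇒ yyyrBBB ⇒ yyyrrBBB ⇒ yyyrrrBB ⇒ yyyrrrrB ⇒ yyyrrrrrB ⇒ yyyrrrrrrB ⇒ yyyrrrrrrrB ⇒ yyyrrrrrrrrB ⇒ yyyrrrrrrrrr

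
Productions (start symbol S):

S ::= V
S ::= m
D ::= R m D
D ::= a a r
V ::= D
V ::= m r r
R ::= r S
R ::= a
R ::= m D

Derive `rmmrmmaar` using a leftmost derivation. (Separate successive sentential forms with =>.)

S=>V=>D=>RmD=>rSmD=>rmmD=>rmmRmD=>rmmrSmD=>rmmrmmD=>rmmrmmaar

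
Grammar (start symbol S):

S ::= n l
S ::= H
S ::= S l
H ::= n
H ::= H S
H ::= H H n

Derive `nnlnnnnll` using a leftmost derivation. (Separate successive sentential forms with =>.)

S => Sl   [S ::= S l]
Sl => Sll   [S ::= S l]
Sll => Hll   [S ::= H]
Hll => HHnll   [H ::= H H n]
HHnll => HHnHnll   [H ::= H H n]
HHnHnll => HSHnHnll   [H ::= H S]
HSHnHnll => nSHnHnll   [H ::= n]
nSHnHnll => nnlHnHnll   [S ::= n l]
nnlHnHnll => nnlnnHnll   [H ::= n]
nnlnnHnll => nnlnnnnll   [H ::= n]

S => Sl => Sll => Hll => HHnll => HHnHnll => HSHnHnll => nSHnHnll => nnlHnHnll => nnlnnHnll => nnlnnnnll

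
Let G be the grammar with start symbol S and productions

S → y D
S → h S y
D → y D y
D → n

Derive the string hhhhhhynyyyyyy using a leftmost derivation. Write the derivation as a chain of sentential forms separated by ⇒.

S⇒hSy⇒hhSyy⇒hhhSyyy⇒hhhhSyyyy⇒hhhhhSyyyyy⇒hhhhhhSyyyyyy⇒hhhhhhyDyyyyyy⇒hhhhhhynyyyyyy

S ⇒ hSy   [S → h S y]
hSy ⇒ hhSyy   [S → h S y]
hhSyy ⇒ hhhSyyy   [S → h S y]
hhhSyyy ⇒ hhhhSyyyy   [S → h S y]
hhhhSyyyy ⇒ hhhhhSyyyyy   [S → h S y]
hhhhhSyyyyy ⇒ hhhhhhSyyyyyy   [S → h S y]
hhhhhhSyyyyyy ⇒ hhhhhhyDyyyyyy   [S → y D]
hhhhhhyDyyyyyy ⇒ hhhhhhynyyyyyy   [D → n]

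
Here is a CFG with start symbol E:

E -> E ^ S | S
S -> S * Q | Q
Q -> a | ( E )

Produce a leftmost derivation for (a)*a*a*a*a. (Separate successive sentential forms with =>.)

E=>S=>S*Q=>S*Q*Q=>S*Q*Q*Q=>S*Q*Q*Q*Q=>Q*Q*Q*Q*Q=>(E)*Q*Q*Q*Q=>(S)*Q*Q*Q*Q=>(Q)*Q*Q*Q*Q=>(a)*Q*Q*Q*Q=>(a)*a*Q*Q*Q=>(a)*a*a*Q*Q=>(a)*a*a*a*Q=>(a)*a*a*a*a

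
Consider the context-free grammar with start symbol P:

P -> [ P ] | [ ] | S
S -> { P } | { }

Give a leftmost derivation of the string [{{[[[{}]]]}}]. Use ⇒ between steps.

P ⇒ [P]   [P -> [ P ]]
[P] ⇒ [S]   [P -> S]
[S] ⇒ [{P}]   [S -> { P }]
[{P}] ⇒ [{S}]   [P -> S]
[{S}] ⇒ [{{P}}]   [S -> { P }]
[{{P}}] ⇒ [{{[P]}}]   [P -> [ P ]]
[{{[P]}}] ⇒ [{{[[P]]}}]   [P -> [ P ]]
[{{[[P]]}}] ⇒ [{{[[[P]]]}}]   [P -> [ P ]]
[{{[[[P]]]}}] ⇒ [{{[[[S]]]}}]   [P -> S]
[{{[[[S]]]}}] ⇒ [{{[[[{}]]]}}]   [S -> { }]

P ⇒ [P] ⇒ [S] ⇒ [{P}] ⇒ [{S}] ⇒ [{{P}}] ⇒ [{{[P]}}] ⇒ [{{[[P]]}}] ⇒ [{{[[[P]]]}}] ⇒ [{{[[[S]]]}}] ⇒ [{{[[[{}]]]}}]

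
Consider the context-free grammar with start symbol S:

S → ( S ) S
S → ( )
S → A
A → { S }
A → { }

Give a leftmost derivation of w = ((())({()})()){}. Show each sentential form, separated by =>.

S => (S)S   [S → ( S ) S]
(S)S => ((S)S)S   [S → ( S ) S]
((S)S)S => ((())S)S   [S → ( )]
((())S)S => ((())(S)S)S   [S → ( S ) S]
((())(S)S)S => ((())(A)S)S   [S → A]
((())(A)S)S => ((())({S})S)S   [A → { S }]
((())({S})S)S => ((())({()})S)S   [S → ( )]
((())({()})S)S => ((())({()})())S   [S → ( )]
((())({()})())S => ((())({()})())A   [S → A]
((())({()})())A => ((())({()})()){}   [A → { }]

S => (S)S => ((S)S)S => ((())S)S => ((())(S)S)S => ((())(A)S)S => ((())({S})S)S => ((())({()})S)S => ((())({()})())S => ((())({()})())A => ((())({()})()){}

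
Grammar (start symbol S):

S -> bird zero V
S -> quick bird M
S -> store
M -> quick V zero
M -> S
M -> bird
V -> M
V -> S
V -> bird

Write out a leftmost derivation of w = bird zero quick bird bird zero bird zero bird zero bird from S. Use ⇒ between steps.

S ⇒ bird zero V ⇒ bird zero S ⇒ bird zero quick bird M ⇒ bird zero quick bird S ⇒ bird zero quick bird bird zero V ⇒ bird zero quick bird bird zero S ⇒ bird zero quick bird bird zero bird zero V ⇒ bird zero quick bird bird zero bird zero M ⇒ bird zero quick bird bird zero bird zero S ⇒ bird zero quick bird bird zero bird zero bird zero V ⇒ bird zero quick bird bird zero bird zero bird zero bird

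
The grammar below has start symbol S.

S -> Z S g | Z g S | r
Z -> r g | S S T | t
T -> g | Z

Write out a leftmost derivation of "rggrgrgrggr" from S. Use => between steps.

S => ZgS   [S -> Z g S]
ZgS => rggS   [Z -> r g]
rggS => rggZgS   [S -> Z g S]
rggZgS => rggSSTgS   [Z -> S S T]
rggSSTgS => rggZSgSTgS   [S -> Z S g]
rggZSgSTgS => rggrgSgSTgS   [Z -> r g]
rggrgSgSTgS => rggrgrgSTgS   [S -> r]
rggrgrgSTgS => rggrgrgrTgS   [S -> r]
rggrgrgrTgS => rggrgrgrggS   [T -> g]
rggrgrgrggS => rggrgrgrggr   [S -> r]

S => ZgS => rggS => rggZgS => rggSSTgS => rggZSgSTgS => rggrgSgSTgS => rggrgrgSTgS => rggrgrgrTgS => rggrgrgrggS => rggrgrgrggr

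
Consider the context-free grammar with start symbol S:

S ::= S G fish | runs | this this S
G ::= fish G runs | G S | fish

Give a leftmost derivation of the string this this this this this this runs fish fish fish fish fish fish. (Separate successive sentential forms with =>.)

S => S G fish => this this S G fish => this this S G fish G fish => this this S G fish G fish G fish => this this this this S G fish G fish G fish => this this this this this this S G fish G fish G fish => this this this this this this runs G fish G fish G fish => this this this this this this runs fish fish G fish G fish => this this this this this this runs fish fish fish fish G fish => this this this this this this runs fish fish fish fish fish fish

S => S G fish   [S ::= S G fish]
S G fish => this this S G fish   [S ::= this this S]
this this S G fish => this this S G fish G fish   [S ::= S G fish]
this this S G fish G fish => this this S G fish G fish G fish   [S ::= S G fish]
this this S G fish G fish G fish => this this this this S G fish G fish G fish   [S ::= this this S]
this this this this S G fish G fish G fish => this this this this this this S G fish G fish G fish   [S ::= this this S]
this this this this this this S G fish G fish G fish => this this this this this this runs G fish G fish G fish   [S ::= runs]
this this this this this this runs G fish G fish G fish => this this this this this this runs fish fish G fish G fish   [G ::= fish]
this this this this this this runs fish fish G fish G fish => this this this this this this runs fish fish fish fish G fish   [G ::= fish]
this this this this this this runs fish fish fish fish G fish => this this this this this this runs fish fish fish fish fish fish   [G ::= fish]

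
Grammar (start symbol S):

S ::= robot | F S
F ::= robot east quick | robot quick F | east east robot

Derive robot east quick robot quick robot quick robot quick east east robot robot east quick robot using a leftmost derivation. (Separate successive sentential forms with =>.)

S => F S => robot east quick S => robot east quick F S => robot east quick robot quick F S => robot east quick robot quick robot quick F S => robot east quick robot quick robot quick robot quick F S => robot east quick robot quick robot quick robot quick east east robot S => robot east quick robot quick robot quick robot quick east east robot F S => robot east quick robot quick robot quick robot quick east east robot robot east quick S => robot east quick robot quick robot quick robot quick east east robot robot east quick robot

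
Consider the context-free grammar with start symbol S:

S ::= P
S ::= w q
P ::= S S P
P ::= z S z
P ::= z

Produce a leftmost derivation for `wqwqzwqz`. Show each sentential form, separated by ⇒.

S ⇒ P ⇒ SSP ⇒ wqSP ⇒ wqwqP ⇒ wqwqSSP ⇒ wqwqPSP ⇒ wqwqzSP ⇒ wqwqzwqP ⇒ wqwqzwqz

S ⇒ P   [S ::= P]
P ⇒ SSP   [P ::= S S P]
SSP ⇒ wqSP   [S ::= w q]
wqSP ⇒ wqwqP   [S ::= w q]
wqwqP ⇒ wqwqSSP   [P ::= S S P]
wqwqSSP ⇒ wqwqPSP   [S ::= P]
wqwqPSP ⇒ wqwqzSP   [P ::= z]
wqwqzSP ⇒ wqwqzwqP   [S ::= w q]
wqwqzwqP ⇒ wqwqzwqz   [P ::= z]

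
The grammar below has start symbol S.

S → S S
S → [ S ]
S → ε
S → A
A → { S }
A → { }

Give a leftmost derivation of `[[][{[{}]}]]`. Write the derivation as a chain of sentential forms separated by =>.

S => SS   [S → S S]
SS => [S]S   [S → [ S ]]
[S]S => [SS]S   [S → S S]
[SS]S => [[S]S]S   [S → [ S ]]
[[S]S]S => [[]S]S   [S → ε]
[[]S]S => [[][S]]S   [S → [ S ]]
[[][S]]S => [[][A]]S   [S → A]
[[][A]]S => [[][{S}]]S   [A → { S }]
[[][{S}]]S => [[][{[S]}]]S   [S → [ S ]]
[[][{[S]}]]S => [[][{[A]}]]S   [S → A]
[[][{[A]}]]S => [[][{[{}]}]]S   [A → { }]
[[][{[{}]}]]S => [[][{[{}]}]]   [S → ε]

S => SS => [S]S => [SS]S => [[S]S]S => [[]S]S => [[][S]]S => [[][A]]S => [[][{S}]]S => [[][{[S]}]]S => [[][{[A]}]]S => [[][{[{}]}]]S => [[][{[{}]}]]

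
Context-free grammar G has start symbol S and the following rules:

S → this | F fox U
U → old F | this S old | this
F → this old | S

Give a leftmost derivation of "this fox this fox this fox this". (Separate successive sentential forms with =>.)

S => F fox U => S fox U => F fox U fox U => S fox U fox U => F fox U fox U fox U => S fox U fox U fox U => this fox U fox U fox U => this fox this fox U fox U => this fox this fox this fox U => this fox this fox this fox this

S => F fox U   [S → F fox U]
F fox U => S fox U   [F → S]
S fox U => F fox U fox U   [S → F fox U]
F fox U fox U => S fox U fox U   [F → S]
S fox U fox U => F fox U fox U fox U   [S → F fox U]
F fox U fox U fox U => S fox U fox U fox U   [F → S]
S fox U fox U fox U => this fox U fox U fox U   [S → this]
this fox U fox U fox U => this fox this fox U fox U   [U → this]
this fox this fox U fox U => this fox this fox this fox U   [U → this]
this fox this fox this fox U => this fox this fox this fox this   [U → this]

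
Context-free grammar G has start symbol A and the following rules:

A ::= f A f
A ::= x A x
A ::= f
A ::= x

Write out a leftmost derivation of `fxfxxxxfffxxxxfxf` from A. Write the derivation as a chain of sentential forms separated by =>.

A => fAf   [A ::= f A f]
fAf => fxAxf   [A ::= x A x]
fxAxf => fxfAfxf   [A ::= f A f]
fxfAfxf => fxfxAxfxf   [A ::= x A x]
fxfxAxfxf => fxfxxAxxfxf   [A ::= x A x]
fxfxxAxxfxf => fxfxxxAxxxfxf   [A ::= x A x]
fxfxxxAxxxfxf => fxfxxxxAxxxxfxf   [A ::= x A x]
fxfxxxxAxxxxfxf => fxfxxxxfAfxxxxfxf   [A ::= f A f]
fxfxxxxfAfxxxxfxf => fxfxxxxfffxxxxfxf   [A ::= f]

A=>fAf=>fxAxf=>fxfAfxf=>fxfxAxfxf=>fxfxxAxxfxf=>fxfxxxAxxxfxf=>fxfxxxxAxxxxfxf=>fxfxxxxfAfxxxxfxf=>fxfxxxxfffxxxxfxf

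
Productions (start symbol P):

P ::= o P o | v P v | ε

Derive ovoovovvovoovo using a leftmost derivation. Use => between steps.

P=>oPo=>ovPvo=>ovoPovo=>ovooPoovo=>ovoovPvoovo=>ovoovoPovoovo=>ovoovovPvovoovo=>ovoovovvovoovo

P => oPo   [P ::= o P o]
oPo => ovPvo   [P ::= v P v]
ovPvo => ovoPovo   [P ::= o P o]
ovoPovo => ovooPoovo   [P ::= o P o]
ovooPoovo => ovoovPvoovo   [P ::= v P v]
ovoovPvoovo => ovoovoPovoovo   [P ::= o P o]
ovoovoPovoovo => ovoovovPvovoovo   [P ::= v P v]
ovoovovPvovoovo => ovoovovvovoovo   [P ::= ε]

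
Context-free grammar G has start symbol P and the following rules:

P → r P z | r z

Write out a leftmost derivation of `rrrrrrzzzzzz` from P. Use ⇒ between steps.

P ⇒ rPz ⇒ rrPzz ⇒ rrrPzzz ⇒ rrrrPzzzz ⇒ rrrrrPzzzzz ⇒ rrrrrrzzzzzz

P ⇒ rPz   [P → r P z]
rPz ⇒ rrPzz   [P → r P z]
rrPzz ⇒ rrrPzzz   [P → r P z]
rrrPzzz ⇒ rrrrPzzzz   [P → r P z]
rrrrPzzzz ⇒ rrrrrPzzzzz   [P → r P z]
rrrrrPzzzzz ⇒ rrrrrrzzzzzz   [P → r z]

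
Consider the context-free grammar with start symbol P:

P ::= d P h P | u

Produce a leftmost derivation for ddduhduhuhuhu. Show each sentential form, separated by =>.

P => dPhP   [P ::= d P h P]
dPhP => ddPhPhP   [P ::= d P h P]
ddPhPhP => dddPhPhPhP   [P ::= d P h P]
dddPhPhPhP => ddduhPhPhP   [P ::= u]
ddduhPhPhP => ddduhdPhPhPhP   [P ::= d P h P]
ddduhdPhPhPhP => ddduhduhPhPhP   [P ::= u]
ddduhduhPhPhP => ddduhduhuhPhP   [P ::= u]
ddduhduhuhPhP => ddduhduhuhuhP   [P ::= u]
ddduhduhuhuhP => ddduhduhuhuhu   [P ::= u]

P => dPhP => ddPhPhP => dddPhPhPhP => ddduhPhPhP => ddduhdPhPhPhP => ddduhduhPhPhP => ddduhduhuhPhP => ddduhduhuhuhP => ddduhduhuhuhu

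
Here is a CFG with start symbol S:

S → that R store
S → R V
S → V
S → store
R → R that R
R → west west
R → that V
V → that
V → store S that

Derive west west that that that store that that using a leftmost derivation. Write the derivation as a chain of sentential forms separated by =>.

S => R V   [S → R V]
R V => R that R V   [R → R that R]
R that R V => west west that R V   [R → west west]
west west that R V => west west that that V V   [R → that V]
west west that that V V => west west that that that V   [V → that]
west west that that that V => west west that that that store S that   [V → store S that]
west west that that that store S that => west west that that that store V that   [S → V]
west west that that that store V that => west west that that that store that that   [V → that]

S => R V => R that R V => west west that R V => west west that that V V => west west that that that V => west west that that that store S that => west west that that that store V that => west west that that that store that that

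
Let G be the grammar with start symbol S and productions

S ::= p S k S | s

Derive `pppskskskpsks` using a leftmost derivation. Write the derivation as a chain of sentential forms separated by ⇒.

S ⇒ pSkS ⇒ ppSkSkS ⇒ pppSkSkSkS ⇒ pppskSkSkS ⇒ pppskskSkS ⇒ pppskskskS ⇒ pppskskskpSkS ⇒ pppskskskpskS ⇒ pppskskskpsks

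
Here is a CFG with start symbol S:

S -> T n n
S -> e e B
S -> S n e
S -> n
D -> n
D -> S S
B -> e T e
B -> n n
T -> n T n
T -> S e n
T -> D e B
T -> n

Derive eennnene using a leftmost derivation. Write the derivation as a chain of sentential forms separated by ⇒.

S ⇒ Sne ⇒ Snene ⇒ eeBnene ⇒ eennnene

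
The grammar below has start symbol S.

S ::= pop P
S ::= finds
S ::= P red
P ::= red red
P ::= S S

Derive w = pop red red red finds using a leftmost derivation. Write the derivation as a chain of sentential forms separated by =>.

S => pop P => pop S S => pop P red S => pop red red red S => pop red red red finds

S => pop P   [S ::= pop P]
pop P => pop S S   [P ::= S S]
pop S S => pop P red S   [S ::= P red]
pop P red S => pop red red red S   [P ::= red red]
pop red red red S => pop red red red finds   [S ::= finds]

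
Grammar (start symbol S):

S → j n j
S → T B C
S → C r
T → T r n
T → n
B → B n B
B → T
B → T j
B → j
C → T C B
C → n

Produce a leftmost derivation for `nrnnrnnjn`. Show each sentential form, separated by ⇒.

S ⇒ TBC ⇒ TrnBC ⇒ nrnBC ⇒ nrnBnBC ⇒ nrnTnBC ⇒ nrnTrnnBC ⇒ nrnnrnnBC ⇒ nrnnrnnjC ⇒ nrnnrnnjn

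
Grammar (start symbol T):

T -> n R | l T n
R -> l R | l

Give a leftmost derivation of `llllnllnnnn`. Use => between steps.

T => lTn   [T -> l T n]
lTn => llTnn   [T -> l T n]
llTnn => lllTnnn   [T -> l T n]
lllTnnn => llllTnnnn   [T -> l T n]
llllTnnnn => llllnRnnnn   [T -> n R]
llllnRnnnn => llllnlRnnnn   [R -> l R]
llllnlRnnnn => llllnllnnnn   [R -> l]

T => lTn => llTnn => lllTnnn => llllTnnnn => llllnRnnnn => llllnlRnnnn => llllnllnnnn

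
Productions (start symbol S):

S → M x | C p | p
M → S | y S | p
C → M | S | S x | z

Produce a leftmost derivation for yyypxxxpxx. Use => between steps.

S=>Mx=>ySx=>yMxx=>ySxx=>yCpxx=>ySxpxx=>yMxxpxx=>yySxxpxx=>yyMxxxpxx=>yyySxxxpxx=>yyypxxxpxx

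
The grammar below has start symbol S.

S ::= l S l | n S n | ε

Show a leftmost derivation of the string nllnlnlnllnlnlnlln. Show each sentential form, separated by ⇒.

S ⇒ nSn ⇒ nlSln ⇒ nllSlln ⇒ nllnSnlln ⇒ nllnlSlnlln ⇒ nllnlnSnlnlln ⇒ nllnlnlSlnlnlln ⇒ nllnlnlnSnlnlnlln ⇒ nllnlnlnlSlnlnlnlln ⇒ nllnlnlnllnlnlnlln

S ⇒ nSn   [S ::= n S n]
nSn ⇒ nlSln   [S ::= l S l]
nlSln ⇒ nllSlln   [S ::= l S l]
nllSlln ⇒ nllnSnlln   [S ::= n S n]
nllnSnlln ⇒ nllnlSlnlln   [S ::= l S l]
nllnlSlnlln ⇒ nllnlnSnlnlln   [S ::= n S n]
nllnlnSnlnlln ⇒ nllnlnlSlnlnlln   [S ::= l S l]
nllnlnlSlnlnlln ⇒ nllnlnlnSnlnlnlln   [S ::= n S n]
nllnlnlnSnlnlnlln ⇒ nllnlnlnlSlnlnlnlln   [S ::= l S l]
nllnlnlnlSlnlnlnlln ⇒ nllnlnlnllnlnlnlln   [S ::= ε]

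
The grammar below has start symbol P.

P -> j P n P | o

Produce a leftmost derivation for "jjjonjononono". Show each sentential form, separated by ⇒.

P ⇒ jPnP   [P -> j P n P]
jPnP ⇒ jjPnPnP   [P -> j P n P]
jjPnPnP ⇒ jjjPnPnPnP   [P -> j P n P]
jjjPnPnPnP ⇒ jjjonPnPnP   [P -> o]
jjjonPnPnP ⇒ jjjonjPnPnPnP   [P -> j P n P]
jjjonjPnPnPnP ⇒ jjjonjonPnPnP   [P -> o]
jjjonjonPnPnP ⇒ jjjonjononPnP   [P -> o]
jjjonjononPnP ⇒ jjjonjonononP   [P -> o]
jjjonjonononP ⇒ jjjonjononono   [P -> o]

P ⇒ jPnP ⇒ jjPnPnP ⇒ jjjPnPnPnP ⇒ jjjonPnPnP ⇒ jjjonjPnPnPnP ⇒ jjjonjonPnPnP ⇒ jjjonjononPnP ⇒ jjjonjonononP ⇒ jjjonjononono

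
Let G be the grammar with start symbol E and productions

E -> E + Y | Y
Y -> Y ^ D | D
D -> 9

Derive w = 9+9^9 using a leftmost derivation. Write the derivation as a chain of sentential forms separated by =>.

E=>E+Y=>Y+Y=>D+Y=>9+Y=>9+Y^D=>9+D^D=>9+9^D=>9+9^9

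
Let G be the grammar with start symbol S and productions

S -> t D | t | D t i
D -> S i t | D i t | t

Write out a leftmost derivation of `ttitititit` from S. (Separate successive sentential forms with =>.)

S => tD => tDit => tDitit => tDititit => tDitititit => ttitititit

S => tD   [S -> t D]
tD => tDit   [D -> D i t]
tDit => tDitit   [D -> D i t]
tDitit => tDititit   [D -> D i t]
tDititit => tDitititit   [D -> D i t]
tDitititit => ttitititit   [D -> t]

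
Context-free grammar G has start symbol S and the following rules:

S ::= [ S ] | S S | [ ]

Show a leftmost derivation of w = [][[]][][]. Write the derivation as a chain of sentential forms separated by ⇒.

S ⇒ SS   [S ::= S S]
SS ⇒ SSS   [S ::= S S]
SSS ⇒ SSSS   [S ::= S S]
SSSS ⇒ []SSS   [S ::= [ ]]
[]SSS ⇒ [][S]SS   [S ::= [ S ]]
[][S]SS ⇒ [][[]]SS   [S ::= [ ]]
[][[]]SS ⇒ [][[]][]S   [S ::= [ ]]
[][[]][]S ⇒ [][[]][][]   [S ::= [ ]]

S ⇒ SS ⇒ SSS ⇒ SSSS ⇒ []SSS ⇒ [][S]SS ⇒ [][[]]SS ⇒ [][[]][]S ⇒ [][[]][][]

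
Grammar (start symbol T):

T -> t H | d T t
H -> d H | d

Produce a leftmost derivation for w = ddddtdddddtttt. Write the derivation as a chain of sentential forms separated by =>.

T=>dTt=>ddTtt=>dddTttt=>ddddTtttt=>ddddtHtttt=>ddddtdHtttt=>ddddtddHtttt=>ddddtdddHtttt=>ddddtddddHtttt=>ddddtdddddtttt

T => dTt   [T -> d T t]
dTt => ddTtt   [T -> d T t]
ddTtt => dddTttt   [T -> d T t]
dddTttt => ddddTtttt   [T -> d T t]
ddddTtttt => ddddtHtttt   [T -> t H]
ddddtHtttt => ddddtdHtttt   [H -> d H]
ddddtdHtttt => ddddtddHtttt   [H -> d H]
ddddtddHtttt => ddddtdddHtttt   [H -> d H]
ddddtdddHtttt => ddddtddddHtttt   [H -> d H]
ddddtddddHtttt => ddddtdddddtttt   [H -> d]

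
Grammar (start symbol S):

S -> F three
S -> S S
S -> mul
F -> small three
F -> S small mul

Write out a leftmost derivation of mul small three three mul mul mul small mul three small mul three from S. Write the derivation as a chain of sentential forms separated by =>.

S => S S   [S -> S S]
S S => S S S   [S -> S S]
S S S => mul S S   [S -> mul]
mul S S => mul S S S   [S -> S S]
mul S S S => mul F three S S   [S -> F three]
mul F three S S => mul small three three S S   [F -> small three]
mul small three three S S => mul small three three mul S   [S -> mul]
mul small three three mul S => mul small three three mul F three   [S -> F three]
mul small three three mul F three => mul small three three mul S small mul three   [F -> S small mul]
mul small three three mul S small mul three => mul small three three mul S S small mul three   [S -> S S]
mul small three three mul S S small mul three => mul small three three mul mul S small mul three   [S -> mul]
mul small three three mul mul S small mul three => mul small three three mul mul F three small mul three   [S -> F three]
mul small three three mul mul F three small mul three => mul small three three mul mul S small mul three small mul three   [F -> S small mul]
mul small three three mul mul S small mul three small mul three => mul small three three mul mul mul small mul three small mul three   [S -> mul]

S => S S => S S S => mul S S => mul S S S => mul F three S S => mul small three three S S => mul small three three mul S => mul small three three mul F three => mul small three three mul S small mul three => mul small three three mul S S small mul three => mul small three three mul mul S small mul three => mul small three three mul mul F three small mul three => mul small three three mul mul S small mul three small mul three => mul small three three mul mul mul small mul three small mul three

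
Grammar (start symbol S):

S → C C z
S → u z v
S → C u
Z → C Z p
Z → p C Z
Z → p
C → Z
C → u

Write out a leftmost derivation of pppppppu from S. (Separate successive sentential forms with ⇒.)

S ⇒ Cu ⇒ Zu ⇒ CZpu ⇒ ZZpu ⇒ CZpZpu ⇒ ZZpZpu ⇒ CZpZpZpu ⇒ ZZpZpZpu ⇒ pZpZpZpu ⇒ pppZpZpu ⇒ pppppZpu ⇒ pppppppu

S ⇒ Cu   [S → C u]
Cu ⇒ Zu   [C → Z]
Zu ⇒ CZpu   [Z → C Z p]
CZpu ⇒ ZZpu   [C → Z]
ZZpu ⇒ CZpZpu   [Z → C Z p]
CZpZpu ⇒ ZZpZpu   [C → Z]
ZZpZpu ⇒ CZpZpZpu   [Z → C Z p]
CZpZpZpu ⇒ ZZpZpZpu   [C → Z]
ZZpZpZpu ⇒ pZpZpZpu   [Z → p]
pZpZpZpu ⇒ pppZpZpu   [Z → p]
pppZpZpu ⇒ pppppZpu   [Z → p]
pppppZpu ⇒ pppppppu   [Z → p]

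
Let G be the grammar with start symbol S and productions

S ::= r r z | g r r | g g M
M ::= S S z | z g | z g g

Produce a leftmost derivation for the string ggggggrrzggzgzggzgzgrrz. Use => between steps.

S => ggM => ggSSz => ggggMSz => ggggSSzSz => ggggggMSzSz => ggggggSSzSzSz => ggggggrrzSzSzSz => ggggggrrzggMzSzSz => ggggggrrzggzgzSzSz => ggggggrrzggzgzggMzSz => ggggggrrzggzgzggzgzSz => ggggggrrzggzgzggzgzgrrz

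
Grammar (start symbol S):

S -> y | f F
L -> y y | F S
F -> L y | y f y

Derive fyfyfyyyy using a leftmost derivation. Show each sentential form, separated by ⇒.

S ⇒ fF   [S -> f F]
fF ⇒ fLy   [F -> L y]
fLy ⇒ fFSy   [L -> F S]
fFSy ⇒ fyfySy   [F -> y f y]
fyfySy ⇒ fyfyfFy   [S -> f F]
fyfyfFy ⇒ fyfyfLyy   [F -> L y]
fyfyfLyy ⇒ fyfyfyyyy   [L -> y y]

S ⇒ fF ⇒ fLy ⇒ fFSy ⇒ fyfySy ⇒ fyfyfFy ⇒ fyfyfLyy ⇒ fyfyfyyyy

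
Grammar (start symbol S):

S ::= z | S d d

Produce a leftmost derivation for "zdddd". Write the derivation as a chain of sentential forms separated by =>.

S => Sdd => Sdddd => zdddd

S => Sdd   [S ::= S d d]
Sdd => Sdddd   [S ::= S d d]
Sdddd => zdddd   [S ::= z]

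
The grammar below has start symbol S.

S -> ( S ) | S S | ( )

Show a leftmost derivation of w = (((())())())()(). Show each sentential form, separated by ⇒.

S ⇒ SS ⇒ SSS ⇒ (S)SS ⇒ (SS)SS ⇒ ((S)S)SS ⇒ ((SS)S)SS ⇒ (((S)S)S)SS ⇒ (((())S)S)SS ⇒ (((())())S)SS ⇒ (((())())())SS ⇒ (((())())())()S ⇒ (((())())())()()

S ⇒ SS   [S -> S S]
SS ⇒ SSS   [S -> S S]
SSS ⇒ (S)SS   [S -> ( S )]
(S)SS ⇒ (SS)SS   [S -> S S]
(SS)SS ⇒ ((S)S)SS   [S -> ( S )]
((S)S)SS ⇒ ((SS)S)SS   [S -> S S]
((SS)S)SS ⇒ (((S)S)S)SS   [S -> ( S )]
(((S)S)S)SS ⇒ (((())S)S)SS   [S -> ( )]
(((())S)S)SS ⇒ (((())())S)SS   [S -> ( )]
(((())())S)SS ⇒ (((())())())SS   [S -> ( )]
(((())())())SS ⇒ (((())())())()S   [S -> ( )]
(((())())())()S ⇒ (((())())())()()   [S -> ( )]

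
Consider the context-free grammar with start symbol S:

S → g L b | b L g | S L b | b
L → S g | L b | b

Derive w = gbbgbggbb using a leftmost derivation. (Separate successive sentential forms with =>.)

S => gLb => gLbb => gSgbb => gbLggbb => gbLbggbb => gbSgbggbb => gbbgbggbb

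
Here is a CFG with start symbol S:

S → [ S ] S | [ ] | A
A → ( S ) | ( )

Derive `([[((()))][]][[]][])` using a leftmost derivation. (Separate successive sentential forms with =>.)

S => A => (S) => ([S]S) => ([[S]S]S) => ([[A]S]S) => ([[(S)]S]S) => ([[(A)]S]S) => ([[((S))]S]S) => ([[((A))]S]S) => ([[((()))]S]S) => ([[((()))][]]S) => ([[((()))][]][S]S) => ([[((()))][]][[]]S) => ([[((()))][]][[]][])

S => A   [S → A]
A => (S)   [A → ( S )]
(S) => ([S]S)   [S → [ S ] S]
([S]S) => ([[S]S]S)   [S → [ S ] S]
([[S]S]S) => ([[A]S]S)   [S → A]
([[A]S]S) => ([[(S)]S]S)   [A → ( S )]
([[(S)]S]S) => ([[(A)]S]S)   [S → A]
([[(A)]S]S) => ([[((S))]S]S)   [A → ( S )]
([[((S))]S]S) => ([[((A))]S]S)   [S → A]
([[((A))]S]S) => ([[((()))]S]S)   [A → ( )]
([[((()))]S]S) => ([[((()))][]]S)   [S → [ ]]
([[((()))][]]S) => ([[((()))][]][S]S)   [S → [ S ] S]
([[((()))][]][S]S) => ([[((()))][]][[]]S)   [S → [ ]]
([[((()))][]][[]]S) => ([[((()))][]][[]][])   [S → [ ]]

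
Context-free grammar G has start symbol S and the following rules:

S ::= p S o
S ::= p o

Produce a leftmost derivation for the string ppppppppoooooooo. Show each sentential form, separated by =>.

S => pSo   [S ::= p S o]
pSo => ppSoo   [S ::= p S o]
ppSoo => pppSooo   [S ::= p S o]
pppSooo => ppppSoooo   [S ::= p S o]
ppppSoooo => pppppSooooo   [S ::= p S o]
pppppSooooo => ppppppSoooooo   [S ::= p S o]
ppppppSoooooo => pppppppSooooooo   [S ::= p S o]
pppppppSooooooo => ppppppppoooooooo   [S ::= p o]

S => pSo => ppSoo => pppSooo => ppppSoooo => pppppSooooo => ppppppSoooooo => pppppppSooooooo => ppppppppoooooooo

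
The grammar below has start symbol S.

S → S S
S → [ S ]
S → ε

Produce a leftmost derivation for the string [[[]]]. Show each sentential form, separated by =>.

S => SS => [S]S => [[S]]S => [[[S]]]S => [[[]]]S => [[[]]]

S => SS   [S → S S]
SS => [S]S   [S → [ S ]]
[S]S => [[S]]S   [S → [ S ]]
[[S]]S => [[[S]]]S   [S → [ S ]]
[[[S]]]S => [[[]]]S   [S → ε]
[[[]]]S => [[[]]]   [S → ε]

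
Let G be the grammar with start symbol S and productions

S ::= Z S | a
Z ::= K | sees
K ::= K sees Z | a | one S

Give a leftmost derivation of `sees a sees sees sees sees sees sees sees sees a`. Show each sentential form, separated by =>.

S => Z S   [S ::= Z S]
Z S => sees S   [Z ::= sees]
sees S => sees Z S   [S ::= Z S]
sees Z S => sees K S   [Z ::= K]
sees K S => sees K sees Z S   [K ::= K sees Z]
sees K sees Z S => sees K sees Z sees Z S   [K ::= K sees Z]
sees K sees Z sees Z S => sees K sees Z sees Z sees Z S   [K ::= K sees Z]
sees K sees Z sees Z sees Z S => sees K sees Z sees Z sees Z sees Z S   [K ::= K sees Z]
sees K sees Z sees Z sees Z sees Z S => sees a sees Z sees Z sees Z sees Z S   [K ::= a]
sees a sees Z sees Z sees Z sees Z S => sees a sees sees sees Z sees Z sees Z S   [Z ::= sees]
sees a sees sees sees Z sees Z sees Z S => sees a sees sees sees sees sees Z sees Z S   [Z ::= sees]
sees a sees sees sees sees sees Z sees Z S => sees a sees sees sees sees sees sees sees Z S   [Z ::= sees]
sees a sees sees sees sees sees sees sees Z S => sees a sees sees sees sees sees sees sees sees S   [Z ::= sees]
sees a sees sees sees sees sees sees sees sees S => sees a sees sees sees sees sees sees sees sees a   [S ::= a]

S => Z S => sees S => sees Z S => sees K S => sees K sees Z S => sees K sees Z sees Z S => sees K sees Z sees Z sees Z S => sees K sees Z sees Z sees Z sees Z S => sees a sees Z sees Z sees Z sees Z S => sees a sees sees sees Z sees Z sees Z S => sees a sees sees sees sees sees Z sees Z S => sees a sees sees sees sees sees sees sees Z S => sees a sees sees sees sees sees sees sees sees S => sees a sees sees sees sees sees sees sees sees a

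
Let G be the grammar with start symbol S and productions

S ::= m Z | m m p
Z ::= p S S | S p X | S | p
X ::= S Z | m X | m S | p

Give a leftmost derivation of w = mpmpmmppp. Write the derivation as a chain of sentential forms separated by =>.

S => mZ   [S ::= m Z]
mZ => mpSS   [Z ::= p S S]
mpSS => mpmZS   [S ::= m Z]
mpmZS => mpmpS   [Z ::= p]
mpmpS => mpmpmZ   [S ::= m Z]
mpmpmZ => mpmpmSpX   [Z ::= S p X]
mpmpmSpX => mpmpmmZpX   [S ::= m Z]
mpmpmmZpX => mpmpmmppX   [Z ::= p]
mpmpmmppX => mpmpmmppp   [X ::= p]

S=>mZ=>mpSS=>mpmZS=>mpmpS=>mpmpmZ=>mpmpmSpX=>mpmpmmZpX=>mpmpmmppX=>mpmpmmppp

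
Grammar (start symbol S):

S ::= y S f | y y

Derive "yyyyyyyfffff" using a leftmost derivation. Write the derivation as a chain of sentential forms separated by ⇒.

S ⇒ ySf   [S ::= y S f]
ySf ⇒ yySff   [S ::= y S f]
yySff ⇒ yyySfff   [S ::= y S f]
yyySfff ⇒ yyyySffff   [S ::= y S f]
yyyySffff ⇒ yyyyySfffff   [S ::= y S f]
yyyyySfffff ⇒ yyyyyyyfffff   [S ::= y y]

S ⇒ ySf ⇒ yySff ⇒ yyySfff ⇒ yyyySffff ⇒ yyyyySfffff ⇒ yyyyyyyfffff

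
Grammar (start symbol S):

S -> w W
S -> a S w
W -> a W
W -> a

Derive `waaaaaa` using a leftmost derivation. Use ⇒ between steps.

S ⇒ wW   [S -> w W]
wW ⇒ waW   [W -> a W]
waW ⇒ waaW   [W -> a W]
waaW ⇒ waaaW   [W -> a W]
waaaW ⇒ waaaaW   [W -> a W]
waaaaW ⇒ waaaaaW   [W -> a W]
waaaaaW ⇒ waaaaaa   [W -> a]

S⇒wW⇒waW⇒waaW⇒waaaW⇒waaaaW⇒waaaaaW⇒waaaaaa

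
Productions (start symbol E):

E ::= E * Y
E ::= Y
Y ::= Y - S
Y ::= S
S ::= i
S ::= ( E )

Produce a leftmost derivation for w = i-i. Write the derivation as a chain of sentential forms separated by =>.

E => Y   [E ::= Y]
Y => Y-S   [Y ::= Y - S]
Y-S => S-S   [Y ::= S]
S-S => i-S   [S ::= i]
i-S => i-i   [S ::= i]

E => Y => Y-S => S-S => i-S => i-i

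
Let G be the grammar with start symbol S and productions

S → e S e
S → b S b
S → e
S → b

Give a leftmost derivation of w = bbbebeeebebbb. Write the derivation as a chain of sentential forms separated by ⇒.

S ⇒ bSb   [S → b S b]
bSb ⇒ bbSbb   [S → b S b]
bbSbb ⇒ bbbSbbb   [S → b S b]
bbbSbbb ⇒ bbbeSebbb   [S → e S e]
bbbeSebbb ⇒ bbbebSbebbb   [S → b S b]
bbbebSbebbb ⇒ bbbebeSebebbb   [S → e S e]
bbbebeSebebbb ⇒ bbbebeeebebbb   [S → e]

S ⇒ bSb ⇒ bbSbb ⇒ bbbSbbb ⇒ bbbeSebbb ⇒ bbbebSbebbb ⇒ bbbebeSebebbb ⇒ bbbebeeebebbb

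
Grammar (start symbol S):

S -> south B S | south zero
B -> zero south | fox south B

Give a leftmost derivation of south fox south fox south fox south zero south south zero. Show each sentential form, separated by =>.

S => south B S => south fox south B S => south fox south fox south B S => south fox south fox south fox south B S => south fox south fox south fox south zero south S => south fox south fox south fox south zero south south zero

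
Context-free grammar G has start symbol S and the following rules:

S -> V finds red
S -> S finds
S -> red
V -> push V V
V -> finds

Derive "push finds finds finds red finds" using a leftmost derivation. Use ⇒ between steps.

S ⇒ S finds   [S -> S finds]
S finds ⇒ V finds red finds   [S -> V finds red]
V finds red finds ⇒ push V V finds red finds   [V -> push V V]
push V V finds red finds ⇒ push finds V finds red finds   [V -> finds]
push finds V finds red finds ⇒ push finds finds finds red finds   [V -> finds]

S ⇒ S finds ⇒ V finds red finds ⇒ push V V finds red finds ⇒ push finds V finds red finds ⇒ push finds finds finds red finds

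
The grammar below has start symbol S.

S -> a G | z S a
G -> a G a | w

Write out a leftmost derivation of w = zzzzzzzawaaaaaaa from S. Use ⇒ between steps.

S ⇒ zSa ⇒ zzSaa ⇒ zzzSaaa ⇒ zzzzSaaaa ⇒ zzzzzSaaaaa ⇒ zzzzzzSaaaaaa ⇒ zzzzzzzSaaaaaaa ⇒ zzzzzzzaGaaaaaaa ⇒ zzzzzzzawaaaaaaa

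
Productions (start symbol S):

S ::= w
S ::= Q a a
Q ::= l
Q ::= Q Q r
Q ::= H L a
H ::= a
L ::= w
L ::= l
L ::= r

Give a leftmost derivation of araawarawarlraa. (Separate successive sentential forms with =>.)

S => Qaa   [S ::= Q a a]
Qaa => QQraa   [Q ::= Q Q r]
QQraa => QQrQraa   [Q ::= Q Q r]
QQrQraa => QQrQrQraa   [Q ::= Q Q r]
QQrQrQraa => HLaQrQrQraa   [Q ::= H L a]
HLaQrQrQraa => aLaQrQrQraa   [H ::= a]
aLaQrQrQraa => araQrQrQraa   [L ::= r]
araQrQrQraa => araHLarQrQraa   [Q ::= H L a]
araHLarQrQraa => araaLarQrQraa   [H ::= a]
araaLarQrQraa => araawarQrQraa   [L ::= w]
araawarQrQraa => araawarHLarQraa   [Q ::= H L a]
araawarHLarQraa => araawaraLarQraa   [H ::= a]
araawaraLarQraa => araawarawarQraa   [L ::= w]
araawarawarQraa => araawarawarlraa   [Q ::= l]

S=>Qaa=>QQraa=>QQrQraa=>QQrQrQraa=>HLaQrQrQraa=>aLaQrQrQraa=>araQrQrQraa=>araHLarQrQraa=>araaLarQrQraa=>araawarQrQraa=>araawarHLarQraa=>araawaraLarQraa=>araawarawarQraa=>araawarawarlraa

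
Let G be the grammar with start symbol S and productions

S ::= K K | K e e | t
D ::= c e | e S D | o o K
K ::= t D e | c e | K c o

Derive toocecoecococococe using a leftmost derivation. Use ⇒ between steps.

S ⇒ KK ⇒ KcoK ⇒ KcocoK ⇒ KcococoK ⇒ KcocococoK ⇒ tDecocococoK ⇒ tooKecocococoK ⇒ tooKcoecocococoK ⇒ toocecoecocococoK ⇒ toocecoecococococe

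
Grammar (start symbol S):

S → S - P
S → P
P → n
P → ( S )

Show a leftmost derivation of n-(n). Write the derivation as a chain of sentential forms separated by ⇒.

S ⇒ S-P   [S → S - P]
S-P ⇒ P-P   [S → P]
P-P ⇒ n-P   [P → n]
n-P ⇒ n-(S)   [P → ( S )]
n-(S) ⇒ n-(P)   [S → P]
n-(P) ⇒ n-(n)   [P → n]

S ⇒ S-P ⇒ P-P ⇒ n-P ⇒ n-(S) ⇒ n-(P) ⇒ n-(n)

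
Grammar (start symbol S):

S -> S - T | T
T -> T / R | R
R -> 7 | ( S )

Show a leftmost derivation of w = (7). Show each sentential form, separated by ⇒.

S ⇒ T   [S -> T]
T ⇒ R   [T -> R]
R ⇒ (S)   [R -> ( S )]
(S) ⇒ (T)   [S -> T]
(T) ⇒ (R)   [T -> R]
(R) ⇒ (7)   [R -> 7]

S ⇒ T ⇒ R ⇒ (S) ⇒ (T) ⇒ (R) ⇒ (7)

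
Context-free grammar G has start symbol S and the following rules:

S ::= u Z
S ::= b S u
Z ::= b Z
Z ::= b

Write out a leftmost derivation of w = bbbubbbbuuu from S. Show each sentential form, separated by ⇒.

S⇒bSu⇒bbSuu⇒bbbSuuu⇒bbbuZuuu⇒bbbubZuuu⇒bbbubbZuuu⇒bbbubbbZuuu⇒bbbubbbbuuu

S ⇒ bSu   [S ::= b S u]
bSu ⇒ bbSuu   [S ::= b S u]
bbSuu ⇒ bbbSuuu   [S ::= b S u]
bbbSuuu ⇒ bbbuZuuu   [S ::= u Z]
bbbuZuuu ⇒ bbbubZuuu   [Z ::= b Z]
bbbubZuuu ⇒ bbbubbZuuu   [Z ::= b Z]
bbbubbZuuu ⇒ bbbubbbZuuu   [Z ::= b Z]
bbbubbbZuuu ⇒ bbbubbbbuuu   [Z ::= b]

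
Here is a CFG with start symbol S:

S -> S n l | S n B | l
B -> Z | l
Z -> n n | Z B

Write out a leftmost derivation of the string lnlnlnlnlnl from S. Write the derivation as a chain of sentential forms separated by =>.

S => SnB   [S -> S n B]
SnB => SnlnB   [S -> S n l]
SnlnB => SnlnlnB   [S -> S n l]
SnlnlnB => SnlnlnlnB   [S -> S n l]
SnlnlnlnB => SnlnlnlnlnB   [S -> S n l]
SnlnlnlnlnB => lnlnlnlnlnB   [S -> l]
lnlnlnlnlnB => lnlnlnlnlnl   [B -> l]

S => SnB => SnlnB => SnlnlnB => SnlnlnlnB => SnlnlnlnlnB => lnlnlnlnlnB => lnlnlnlnlnl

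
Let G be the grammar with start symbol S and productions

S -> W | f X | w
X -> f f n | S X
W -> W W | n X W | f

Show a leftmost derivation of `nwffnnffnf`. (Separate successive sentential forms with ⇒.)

S ⇒ W ⇒ nXW ⇒ nSXW ⇒ nwXW ⇒ nwffnW ⇒ nwffnnXW ⇒ nwffnnffnW ⇒ nwffnnffnf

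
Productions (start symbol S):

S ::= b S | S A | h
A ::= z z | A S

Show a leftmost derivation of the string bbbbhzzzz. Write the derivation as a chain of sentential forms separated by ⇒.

S ⇒ bS ⇒ bbS ⇒ bbSA ⇒ bbbSA ⇒ bbbbSA ⇒ bbbbSAA ⇒ bbbbhAA ⇒ bbbbhzzA ⇒ bbbbhzzzz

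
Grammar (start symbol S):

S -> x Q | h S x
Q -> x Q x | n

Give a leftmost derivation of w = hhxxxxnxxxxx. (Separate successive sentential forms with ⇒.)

S ⇒ hSx ⇒ hhSxx ⇒ hhxQxx ⇒ hhxxQxxx ⇒ hhxxxQxxxx ⇒ hhxxxxQxxxxx ⇒ hhxxxxnxxxxx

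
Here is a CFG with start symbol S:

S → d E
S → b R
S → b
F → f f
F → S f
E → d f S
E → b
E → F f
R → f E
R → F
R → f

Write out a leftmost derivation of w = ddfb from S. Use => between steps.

S => dE   [S → d E]
dE => ddfS   [E → d f S]
ddfS => ddfb   [S → b]

S => dE => ddfS => ddfb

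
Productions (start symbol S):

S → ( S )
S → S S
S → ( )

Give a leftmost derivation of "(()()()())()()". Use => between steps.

S => SS => SSS => (S)SS => (SS)SS => (SSS)SS => (SSSS)SS => (()SSS)SS => (()()SS)SS => (()()()S)SS => (()()()())SS => (()()()())()S => (()()()())()()

S => SS   [S → S S]
SS => SSS   [S → S S]
SSS => (S)SS   [S → ( S )]
(S)SS => (SS)SS   [S → S S]
(SS)SS => (SSS)SS   [S → S S]
(SSS)SS => (SSSS)SS   [S → S S]
(SSSS)SS => (()SSS)SS   [S → ( )]
(()SSS)SS => (()()SS)SS   [S → ( )]
(()()SS)SS => (()()()S)SS   [S → ( )]
(()()()S)SS => (()()()())SS   [S → ( )]
(()()()())SS => (()()()())()S   [S → ( )]
(()()()())()S => (()()()())()()   [S → ( )]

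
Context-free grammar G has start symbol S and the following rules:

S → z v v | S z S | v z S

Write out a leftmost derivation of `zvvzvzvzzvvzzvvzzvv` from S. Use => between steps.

S=>SzS=>zvvzS=>zvvzvzS=>zvvzvzSzS=>zvvzvzSzSzS=>zvvzvzvzSzSzS=>zvvzvzvzzvvzSzS=>zvvzvzvzzvvzzvvzS=>zvvzvzvzzvvzzvvzzvv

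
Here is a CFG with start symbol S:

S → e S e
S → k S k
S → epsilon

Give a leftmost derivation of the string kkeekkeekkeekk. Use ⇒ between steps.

S ⇒ kSk ⇒ kkSkk ⇒ kkeSekk ⇒ kkeeSeekk ⇒ kkeekSkeekk ⇒ kkeekkSkkeekk ⇒ kkeekkeSekkeekk ⇒ kkeekkeekkeekk

S ⇒ kSk   [S → k S k]
kSk ⇒ kkSkk   [S → k S k]
kkSkk ⇒ kkeSekk   [S → e S e]
kkeSekk ⇒ kkeeSeekk   [S → e S e]
kkeeSeekk ⇒ kkeekSkeekk   [S → k S k]
kkeekSkeekk ⇒ kkeekkSkkeekk   [S → k S k]
kkeekkSkkeekk ⇒ kkeekkeSekkeekk   [S → e S e]
kkeekkeSekkeekk ⇒ kkeekkeekkeekk   [S → epsilon]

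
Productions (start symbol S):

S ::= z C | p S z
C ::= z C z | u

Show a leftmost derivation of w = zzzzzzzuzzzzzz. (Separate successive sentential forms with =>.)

S => zC => zzCz => zzzCzz => zzzzCzzz => zzzzzCzzzz => zzzzzzCzzzzz => zzzzzzzCzzzzzz => zzzzzzzuzzzzzz

S => zC   [S ::= z C]
zC => zzCz   [C ::= z C z]
zzCz => zzzCzz   [C ::= z C z]
zzzCzz => zzzzCzzz   [C ::= z C z]
zzzzCzzz => zzzzzCzzzz   [C ::= z C z]
zzzzzCzzzz => zzzzzzCzzzzz   [C ::= z C z]
zzzzzzCzzzzz => zzzzzzzCzzzzzz   [C ::= z C z]
zzzzzzzCzzzzzz => zzzzzzzuzzzzzz   [C ::= u]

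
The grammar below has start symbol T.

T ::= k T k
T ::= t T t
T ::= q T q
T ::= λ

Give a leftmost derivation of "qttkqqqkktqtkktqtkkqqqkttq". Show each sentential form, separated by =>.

T => qTq   [T ::= q T q]
qTq => qtTtq   [T ::= t T t]
qtTtq => qttTttq   [T ::= t T t]
qttTttq => qttkTkttq   [T ::= k T k]
qttkTkttq => qttkqTqkttq   [T ::= q T q]
qttkqTqkttq => qttkqqTqqkttq   [T ::= q T q]
qttkqqTqqkttq => qttkqqqTqqqkttq   [T ::= q T q]
qttkqqqTqqqkttq => qttkqqqkTkqqqkttq   [T ::= k T k]
qttkqqqkTkqqqkttq => qttkqqqkkTkkqqqkttq   [T ::= k T k]
qttkqqqkkTkkqqqkttq => qttkqqqkktTtkkqqqkttq   [T ::= t T t]
qttkqqqkktTtkkqqqkttq => qttkqqqkktqTqtkkqqqkttq   [T ::= q T q]
qttkqqqkktqTqtkkqqqkttq => qttkqqqkktqtTtqtkkqqqkttq   [T ::= t T t]
qttkqqqkktqtTtqtkkqqqkttq => qttkqqqkktqtkTktqtkkqqqkttq   [T ::= k T k]
qttkqqqkktqtkTktqtkkqqqkttq => qttkqqqkktqtkktqtkkqqqkttq   [T ::= λ]

T => qTq => qtTtq => qttTttq => qttkTkttq => qttkqTqkttq => qttkqqTqqkttq => qttkqqqTqqqkttq => qttkqqqkTkqqqkttq => qttkqqqkkTkkqqqkttq => qttkqqqkktTtkkqqqkttq => qttkqqqkktqTqtkkqqqkttq => qttkqqqkktqtTtqtkkqqqkttq => qttkqqqkktqtkTktqtkkqqqkttq => qttkqqqkktqtkktqtkkqqqkttq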